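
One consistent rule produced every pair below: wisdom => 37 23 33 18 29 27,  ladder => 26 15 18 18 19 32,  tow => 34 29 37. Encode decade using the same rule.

18 19 17 15 18 19

w is letter #23 and maps to 37: an offset of 14. The number is (letter's place in the alphabet, a=1) + 14.
For decade: d=4→18, e=5→19, c=3→17, a=1→15, d=4→18, e=5→19.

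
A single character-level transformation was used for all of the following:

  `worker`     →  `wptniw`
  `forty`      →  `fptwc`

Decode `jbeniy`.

jacket

The shift increases by 1 at each position, starting from +0: 0, 1, 2, ….
Decoding jbeniy: j−0=j, b−1=a, e−2=c, n−3=k, i−4=e, y−5=t.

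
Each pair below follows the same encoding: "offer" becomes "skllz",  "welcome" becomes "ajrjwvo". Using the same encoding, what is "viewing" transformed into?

znkdqwq

In offer: o→s is +4, f→k is +5, f→l is +6, e→l is +7 — the shift increases by 1 each position. The shift increases by 1 at each position, starting from +4: 4, 5, 6, ….
On viewing: v+4=z, i+5=n, e+6=k, w+7=d, i+8=q, n+9=w, g+10=q.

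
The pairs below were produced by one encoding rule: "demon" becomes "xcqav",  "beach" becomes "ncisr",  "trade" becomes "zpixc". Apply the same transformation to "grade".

d(3)→x(23) and e(4)→c(2) fit y≡5x+8 (mod 26); the inverse of 5 mod 26 is 21. Each letter's alphabet position (a=0..z=25) is mapped through 5·x+8 mod 26 — an affine cipher.
On grade: g(6)→5·6+8≡12=m; r(17)→5·17+8≡15=p; a(0)→5·0+8≡8=i; d(3)→5·3+8≡23=x; e(4)→5·4+8≡2=c (all mod 26).

mpixc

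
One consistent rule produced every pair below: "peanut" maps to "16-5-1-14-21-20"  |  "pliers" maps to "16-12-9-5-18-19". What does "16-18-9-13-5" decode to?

prime

Letters become their 1-indexed alphabet positions: a=1 … z=26.
Decoding 16-18-9-13-5: 16=p, 18=r, 9=i, 13=m, 5=e.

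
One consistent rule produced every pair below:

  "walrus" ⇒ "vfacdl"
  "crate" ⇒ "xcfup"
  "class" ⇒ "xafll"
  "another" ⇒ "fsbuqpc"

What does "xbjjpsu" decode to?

comment

w(22)→v(21) and a(0)→f(5) fit y≡9x+5 (mod 26); the inverse of 9 mod 26 is 3. Each letter's alphabet position (a=0..z=25) is mapped through 9·x+5 mod 26 — an affine cipher.
Undoing it on xbjjpsu: x(23)→3·(23−5)≡2=c; b(1)→3·(1−5)≡14=o; j(9)→3·(9−5)≡12=m; j(9)→3·(9−5)≡12=m; p(15)→3·(15−5)≡4=e; s(18)→3·(18−5)≡13=n; u(20)→3·(20−5)≡19=t (all mod 26).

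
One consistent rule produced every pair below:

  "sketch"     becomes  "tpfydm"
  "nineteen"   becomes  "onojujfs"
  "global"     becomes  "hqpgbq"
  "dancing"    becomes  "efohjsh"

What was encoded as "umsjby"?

It's a Vigenère-style cipher with numeric key [1,5]: position i shifts by key[i mod 2].
Undoing it on umsjby: u−1=t, m−5=h, s−1=r, j−5=e, b−1=a, y−5=t.

threat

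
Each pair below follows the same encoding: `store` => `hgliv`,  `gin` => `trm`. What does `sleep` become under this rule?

hovvk

Each pair mirrors across the alphabet (s↔h, t↔g, o↔l): positions sum to 25. This is the alphabet-reversal cipher (Atbash): a becomes z, b becomes y, etc.
On sleep: s↔h, l↔o, e↔v, e↔v, p↔k.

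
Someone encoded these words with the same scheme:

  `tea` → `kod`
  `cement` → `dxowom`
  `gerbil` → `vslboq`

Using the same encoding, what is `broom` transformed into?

The output letters match the input read backwards, each shifted +10: tea reversed is aet. Read the word backwards and shift each letter +10.
On broom: reverse → moorb; then shift: m+10=w, o+10=y, o+10=y, r+10=b, b+10=l.

wyybl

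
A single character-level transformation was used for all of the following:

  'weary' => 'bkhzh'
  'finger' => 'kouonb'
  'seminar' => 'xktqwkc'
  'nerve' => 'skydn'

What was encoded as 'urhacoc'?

In weary: w→b is +5, e→k is +6, a→h is +7, r→z is +8 — the shift increases by 1 each position. Letter i (0-indexed) is shifted by i+5, so successive shifts are 5, 6, 7, ….
Reversing it on urhacoc: u−5=p, r−6=l, h−7=a, a−8=s, c−9=t, o−10=e, c−11=r.

plaster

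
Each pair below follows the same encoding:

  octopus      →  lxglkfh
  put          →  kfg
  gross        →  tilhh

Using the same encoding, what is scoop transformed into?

hxllk

Each pair mirrors across the alphabet (o↔l, c↔x, t↔g): positions sum to 25. Letters are reflected about the middle of the alphabet (position → 25−position): Atbash.
On scoop: s↔h, c↔x, o↔l, o↔l, p↔k.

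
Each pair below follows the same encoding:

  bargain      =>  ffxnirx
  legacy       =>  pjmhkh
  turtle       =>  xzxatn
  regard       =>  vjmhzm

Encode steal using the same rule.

wykht

In bargain: b→f is +4, a→f is +5, r→x is +6, g→n is +7 — the shift increases by 1 each position. The shift increases by 1 at each position, starting from +4: 4, 5, 6, ….
On steal: s+4=w, t+5=y, e+6=k, a+7=h, l+8=t.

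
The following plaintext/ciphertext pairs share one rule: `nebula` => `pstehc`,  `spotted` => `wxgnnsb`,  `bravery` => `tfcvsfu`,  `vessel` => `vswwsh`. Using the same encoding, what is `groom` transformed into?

afggy

n(13)→p(15) and e(4)→s(18) fit y≡17x+2 (mod 26); the inverse of 17 mod 26 is 23. Each letter's alphabet position (a=0..z=25) is mapped through 17·x+2 mod 26 — an affine cipher.
Applying it to groom: g(6)→17·6+2≡0=a; r(17)→17·17+2≡5=f; o(14)→17·14+2≡6=g; o(14)→17·14+2≡6=g; m(12)→17·12+2≡24=y (all mod 26).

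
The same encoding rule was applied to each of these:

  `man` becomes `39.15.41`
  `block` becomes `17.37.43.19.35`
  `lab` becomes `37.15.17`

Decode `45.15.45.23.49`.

m(#13)→39 and a(#1)→15: differences scale by 2, so n = 2·pos + 13. Each letter becomes 2×(its alphabet position, a=1..z=26) + 13.
Undoing it on 45.15.45.23.49: 45→(45−13)÷2=16=p, 15→(15−13)÷2=1=a, 45→(45−13)÷2=16=p, 23→(23−13)÷2=5=e, 49→(49−13)÷2=18=r.

paper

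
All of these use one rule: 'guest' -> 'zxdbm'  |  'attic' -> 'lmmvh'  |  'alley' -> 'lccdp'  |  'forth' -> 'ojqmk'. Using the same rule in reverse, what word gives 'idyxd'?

venue

g(6)→z(25) and u(20)→x(23) fit y≡11x+11 (mod 26); the inverse of 11 mod 26 is 19. Treating letters as 0–25, the rule is x ↦ 11x + 11 (mod 26).
Reversing it on idyxd: i(8)→19·(8−11)≡21=v; d(3)→19·(3−11)≡4=e; y(24)→19·(24−11)≡13=n; x(23)→19·(23−11)≡20=u; d(3)→19·(3−11)≡4=e (all mod 26).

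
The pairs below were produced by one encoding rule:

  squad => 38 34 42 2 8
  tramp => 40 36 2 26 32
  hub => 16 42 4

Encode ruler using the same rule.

s(#19)→38 and q(#17)→34: differences scale by 2, so n = 2·pos + 0. With a=1..z=26, the number is 2·pos.
For ruler: r=18→36, u=21→42, l=12→24, e=5→10, r=18→36.

36 42 24 10 36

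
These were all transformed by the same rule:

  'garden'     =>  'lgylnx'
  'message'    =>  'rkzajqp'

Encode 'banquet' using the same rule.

In garden: g→l is +5, a→g is +6, r→y is +7, d→l is +8 — the shift increases by 1 each position. The shift increases by 1 at each position, starting from +5: 5, 6, 7, ….
On banquet: b+5=g, a+6=g, n+7=u, q+8=y, u+9=d, e+10=o, t+11=e.

gguydoe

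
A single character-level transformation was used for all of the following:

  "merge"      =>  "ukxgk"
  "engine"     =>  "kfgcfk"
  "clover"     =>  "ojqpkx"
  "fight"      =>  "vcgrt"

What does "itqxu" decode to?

m(12)→u(20) and e(4)→k(10) fit y≡11x+18 (mod 26); the inverse of 11 mod 26 is 19. This is an affine cipher: with a=0,…,z=25, each position x becomes (11x+18) mod 26.
Undoing it on itqxu: i(8)→19·(8−18)≡18=s; t(19)→19·(19−18)≡19=t; q(16)→19·(16−18)≡14=o; x(23)→19·(23−18)≡17=r; u(20)→19·(20−18)≡12=m (all mod 26).

storm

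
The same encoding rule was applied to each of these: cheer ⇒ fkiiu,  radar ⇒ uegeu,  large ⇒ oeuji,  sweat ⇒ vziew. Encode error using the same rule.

iuusu

The shift depends on letter class: consonant c→f is +3, but vowel e→i is +4. Vowels shift forward by 4 and consonants shift forward by 3.
Applying it to error: e(vowel)+4=i, r(cons)+3=u, r(cons)+3=u, o(vowel)+4=s, r(cons)+3=u.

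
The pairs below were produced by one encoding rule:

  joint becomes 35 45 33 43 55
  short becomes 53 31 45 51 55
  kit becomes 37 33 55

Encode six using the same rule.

53 33 63

Each letter becomes 2×(its alphabet position, a=1..z=26) + 15.
For six: s=19→53, i=9→33, x=24→63.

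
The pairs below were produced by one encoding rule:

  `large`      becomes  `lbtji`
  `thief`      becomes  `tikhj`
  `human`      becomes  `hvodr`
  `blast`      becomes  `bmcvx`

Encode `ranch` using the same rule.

Letter i (0-indexed) is shifted by i+0, so successive shifts are 0, 1, 2, ….
On ranch: r+0=r, a+1=b, n+2=p, c+3=f, h+4=l.

rbpfl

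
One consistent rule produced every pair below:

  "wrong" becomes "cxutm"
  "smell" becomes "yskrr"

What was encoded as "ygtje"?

Compare letters: w→c is +6, r→x is +6, o→u is +6 — a constant shift. This is a Caesar cipher with shift 6.
Decoding ygtje: y−6=s, g−6=a, t−6=n, j−6=d, e−6=y.

sandy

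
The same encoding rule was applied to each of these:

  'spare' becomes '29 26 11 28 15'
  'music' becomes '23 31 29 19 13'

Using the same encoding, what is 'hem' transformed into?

Each letter is replaced by its alphabet position (a=1..z=26) + 10.
For hem: h=8→18, e=5→15, m=13→23.

18 15 23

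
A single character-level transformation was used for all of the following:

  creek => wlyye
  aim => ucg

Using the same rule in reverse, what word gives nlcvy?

tribe

Every letter moves 20 places later in the alphabet, wrapping around z→a.
Decoding nlcvy: n−20=t, l−20=r, c−20=i, v−20=b, y−20=e.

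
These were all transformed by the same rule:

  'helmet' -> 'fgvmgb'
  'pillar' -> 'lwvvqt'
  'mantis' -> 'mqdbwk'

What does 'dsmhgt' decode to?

number

h(7)→f(5) and e(4)→g(6) fit y≡17x+16 (mod 26); the inverse of 17 mod 26 is 23. Each letter's alphabet position (a=0..z=25) is mapped through 17·x+16 mod 26 — an affine cipher.
Decoding dsmhgt: d(3)→23·(3−16)≡13=n; s(18)→23·(18−16)≡20=u; m(12)→23·(12−16)≡12=m; h(7)→23·(7−16)≡1=b; g(6)→23·(6−16)≡4=e; t(19)→23·(19−16)≡17=r (all mod 26).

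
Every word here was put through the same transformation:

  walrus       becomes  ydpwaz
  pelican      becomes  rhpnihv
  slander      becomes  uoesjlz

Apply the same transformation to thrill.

vkvnrs

In walrus: w→y is +2, a→d is +3, l→p is +4, r→w is +5 — the shift increases by 1 each position. Letter i (0-indexed) is shifted by i+2, so successive shifts are 2, 3, 4, ….
Applying it to thrill: t+2=v, h+3=k, r+4=v, i+5=n, l+6=r, l+7=s.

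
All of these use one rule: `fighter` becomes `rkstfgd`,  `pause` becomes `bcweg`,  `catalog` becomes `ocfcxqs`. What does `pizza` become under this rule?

The rule splits by letter class: vowels +2, consonants +12.
Applying it to pizza: p(cons)+12=b, i(vowel)+2=k, z(cons)+12=l, z(cons)+12=l, a(vowel)+2=c.

bkllc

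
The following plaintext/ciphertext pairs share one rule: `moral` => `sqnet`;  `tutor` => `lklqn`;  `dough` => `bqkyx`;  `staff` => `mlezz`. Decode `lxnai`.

m(12)→s(18) and o(14)→q(16) fit y≡25x+4 (mod 26); the inverse of 25 mod 26 is 25. Treating letters as 0–25, the rule is x ↦ 25x + 4 (mod 26).
Reversing it on lxnai: l(11)→25·(11−4)≡19=t; x(23)→25·(23−4)≡7=h; n(13)→25·(13−4)≡17=r; a(0)→25·(0−4)≡4=e; i(8)→25·(8−4)≡22=w (all mod 26).

threw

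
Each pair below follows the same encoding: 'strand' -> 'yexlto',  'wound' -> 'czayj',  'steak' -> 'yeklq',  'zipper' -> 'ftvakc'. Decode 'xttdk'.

rinse

Shifts by position in strand: pos 0: s→y (+6), pos 1: t→e (+11), pos 2: r→x (+6), pos 3: a→l (+11) — repeating every 2. It's a Vigenère-style cipher with numeric key [6,11]: position i shifts by key[i mod 2].
Undoing it on xttdk: x−6=r, t−11=i, t−6=n, d−11=s, k−6=e.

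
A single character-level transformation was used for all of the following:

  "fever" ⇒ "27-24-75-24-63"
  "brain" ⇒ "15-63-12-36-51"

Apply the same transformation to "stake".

66-69-12-42-24

f(#6)→27 and e(#5)→24: differences scale by 3, so n = 3·pos + 9. Each letter becomes 3×(its alphabet position, a=1..z=26) + 9.
For stake: s=19→66, t=20→69, a=1→12, k=11→42, e=5→24.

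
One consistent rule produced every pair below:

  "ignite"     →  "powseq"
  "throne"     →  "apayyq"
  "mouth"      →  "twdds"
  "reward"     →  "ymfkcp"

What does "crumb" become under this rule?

In ignite: i→p is +7, g→o is +8, n→w is +9, i→s is +10 — the shift increases by 1 each position. Letter i (0-indexed) is shifted by i+7, so successive shifts are 7, 8, 9, ….
Applying it to crumb: c+7=j, r+8=z, u+9=d, m+10=w, b+11=m.

jzdwm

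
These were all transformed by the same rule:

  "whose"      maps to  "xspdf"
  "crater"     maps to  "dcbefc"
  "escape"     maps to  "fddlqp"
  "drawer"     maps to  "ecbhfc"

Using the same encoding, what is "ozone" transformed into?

Shifts by position in whose: pos 0: w→x (+1), pos 1: h→s (+11), pos 2: o→p (+1), pos 3: s→d (+11) — repeating every 2. It's a Vigenère-style cipher with numeric key [1,11]: position i shifts by key[i mod 2].
For ozone: o+1=p, z+11=k, o+1=p, n+11=y, e+1=f.

pkpyf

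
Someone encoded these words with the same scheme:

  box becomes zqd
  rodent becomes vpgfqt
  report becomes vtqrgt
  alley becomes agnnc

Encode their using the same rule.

tkgjv

Two steps: reverse the string, then apply a Caesar shift of +2.
On their: reverse → rieht; then shift: r+2=t, i+2=k, e+2=g, h+2=j, t+2=v.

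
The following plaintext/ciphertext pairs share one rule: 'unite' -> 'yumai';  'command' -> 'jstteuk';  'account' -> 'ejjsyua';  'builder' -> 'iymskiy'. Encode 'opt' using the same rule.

The shift depends on letter class: consonant n→u is +7, but vowel u→y is +4. The rule splits by letter class: vowels +4, consonants +7.
Applying it to opt: o(vowel)+4=s, p(cons)+7=w, t(cons)+7=a.

swa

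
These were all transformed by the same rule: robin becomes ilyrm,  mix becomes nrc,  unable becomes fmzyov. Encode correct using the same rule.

xliivxg

Each pair mirrors across the alphabet (r↔i, o↔l, b↔y): positions sum to 25. Each letter is replaced by its mirror in the alphabet: a↔z, b↔y, c↔x, and so on (the Atbash cipher).
For correct: c↔x, o↔l, r↔i, r↔i, e↔v, c↔x, t↔g.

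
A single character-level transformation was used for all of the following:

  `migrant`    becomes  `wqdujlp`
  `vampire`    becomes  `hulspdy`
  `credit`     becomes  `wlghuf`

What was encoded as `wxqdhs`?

peanut

The output letters match the input read backwards, each shifted +3: migrant reversed is tnargim. Two steps: reverse the string, then apply a Caesar shift of +3.
Reversing it on wxqdhs: shift back: w−3=t, x−3=u, q−3=n, d−3=a, h−3=e, s−3=p → tunaep; then reverse → peanut.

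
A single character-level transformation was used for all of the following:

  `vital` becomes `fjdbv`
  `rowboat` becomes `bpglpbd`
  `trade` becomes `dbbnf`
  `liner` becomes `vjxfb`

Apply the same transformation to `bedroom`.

The shift depends on letter class: consonant v→f is +10, but vowel i→j is +1. Two shifts are in play — +1 for a/e/i/o/u, +10 for every other letter.
Applying it to bedroom: b(cons)+10=l, e(vowel)+1=f, d(cons)+10=n, r(cons)+10=b, o(vowel)+1=p, o(vowel)+1=p, m(cons)+10=w.

lfnbppw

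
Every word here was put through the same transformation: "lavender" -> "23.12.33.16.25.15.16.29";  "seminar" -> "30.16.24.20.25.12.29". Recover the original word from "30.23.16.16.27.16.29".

sleeper

l is letter #12 and maps to 23: an offset of 11. Letters become their 1-based position plus 11 (so a→12, b→13, …).
Decoding 30.23.16.16.27.16.29: 30→(30−11)÷1=19=s, 23→(23−11)÷1=12=l, 16→(16−11)÷1=5=e, 16→(16−11)÷1=5=e, 27→(27−11)÷1=16=p, 16→(16−11)÷1=5=e, 29→(29−11)÷1=18=r.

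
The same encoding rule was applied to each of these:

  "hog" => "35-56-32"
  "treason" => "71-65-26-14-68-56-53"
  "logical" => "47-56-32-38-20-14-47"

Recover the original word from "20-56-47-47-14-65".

collar

The formula is n = 3×(alphabet index, a=1) + 11.
Decoding 20-56-47-47-14-65: 20→(20−11)÷3=3=c, 56→(56−11)÷3=15=o, 47→(47−11)÷3=12=l, 47→(47−11)÷3=12=l, 14→(14−11)÷3=1=a, 65→(65−11)÷3=18=r.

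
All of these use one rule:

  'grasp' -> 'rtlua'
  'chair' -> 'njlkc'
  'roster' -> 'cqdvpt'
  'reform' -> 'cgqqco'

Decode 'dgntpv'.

Shifts by position in grasp: pos 0: g→r (+11), pos 1: r→t (+2), pos 2: a→l (+11), pos 3: s→u (+2) — repeating every 2. A repeating key of period 2 is used — shifts +11, +2 over and over.
Undoing it on dgntpv: d−11=s, g−2=e, n−11=c, t−2=r, p−11=e, v−2=t.

secret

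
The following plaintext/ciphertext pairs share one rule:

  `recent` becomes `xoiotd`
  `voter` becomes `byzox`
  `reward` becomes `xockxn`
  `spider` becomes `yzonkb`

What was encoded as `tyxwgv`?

normal

Shifts by position in recent: pos 0: r→x (+6), pos 1: e→o (+10), pos 2: c→i (+6), pos 3: e→o (+10) — repeating every 2. A repeating key of period 2 is used — shifts +6, +10 over and over.
Reversing it on tyxwgv: t−6=n, y−10=o, x−6=r, w−10=m, g−6=a, v−10=l.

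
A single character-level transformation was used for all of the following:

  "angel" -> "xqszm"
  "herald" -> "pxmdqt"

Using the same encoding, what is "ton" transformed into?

The output letters match the input read backwards, each shifted +12: angel reversed is legna. Two steps: reverse the string, then apply a Caesar shift of +12.
For ton: reverse → not; then shift: n+12=z, o+12=a, t+12=f.

zaf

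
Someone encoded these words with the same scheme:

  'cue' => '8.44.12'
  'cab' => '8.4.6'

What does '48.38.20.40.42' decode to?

Each letter becomes 2×(its alphabet position, a=1..z=26) + 2.
Reversing it on 48.38.20.40.42: 48→(48−2)÷2=23=w, 38→(38−2)÷2=18=r, 20→(20−2)÷2=9=i, 40→(40−2)÷2=19=s, 42→(42−2)÷2=20=t.

wrist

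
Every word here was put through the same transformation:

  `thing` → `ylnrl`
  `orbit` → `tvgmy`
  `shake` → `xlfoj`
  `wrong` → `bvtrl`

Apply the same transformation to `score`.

xgtvj

Shifts by position in thing: pos 0: t→y (+5), pos 1: h→l (+4), pos 2: i→n (+5), pos 3: n→r (+4) — repeating every 2. It's a Vigenère-style cipher with numeric key [5,4]: position i shifts by key[i mod 2].
For score: s+5=x, c+4=g, o+5=t, r+4=v, e+5=j.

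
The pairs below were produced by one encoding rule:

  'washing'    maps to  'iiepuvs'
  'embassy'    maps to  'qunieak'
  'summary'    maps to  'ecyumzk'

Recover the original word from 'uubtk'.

imply

Shifts by position in washing: pos 0: w→i (+12), pos 1: a→i (+8), pos 2: s→e (+12), pos 3: h→p (+8) — repeating every 2. A repeating key of period 2 is used — shifts +12, +8 over and over.
Reversing it on uubtk: u−12=i, u−8=m, b−12=p, t−8=l, k−12=y.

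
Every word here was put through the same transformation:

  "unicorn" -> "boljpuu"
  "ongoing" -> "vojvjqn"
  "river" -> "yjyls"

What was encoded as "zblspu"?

sailor

Shifts by position in unicorn: pos 0: u→b (+7), pos 1: n→o (+1), pos 2: i→l (+3), pos 3: c→j (+7), pos 4: o→p (+1), pos 5: r→u (+3) — repeating every 3. The shifts repeat in a cycle of length 3: positions 0,1,… shift by +7, +1, +3, then the pattern repeats.
Decoding zblspu: z−7=s, b−1=a, l−3=i, s−7=l, p−1=o, u−3=r.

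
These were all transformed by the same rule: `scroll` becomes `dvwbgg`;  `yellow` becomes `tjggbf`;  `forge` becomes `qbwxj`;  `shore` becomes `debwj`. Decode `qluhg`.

s(18)→d(3) and c(2)→v(21) fit y≡7x+7 (mod 26); the inverse of 7 mod 26 is 15. Each letter's alphabet position (a=0..z=25) is mapped through 7·x+7 mod 26 — an affine cipher.
Decoding qluhg: q(16)→15·(16−7)≡5=f; l(11)→15·(11−7)≡8=i; u(20)→15·(20−7)≡13=n; h(7)→15·(7−7)≡0=a; g(6)→15·(6−7)≡11=l (all mod 26).

final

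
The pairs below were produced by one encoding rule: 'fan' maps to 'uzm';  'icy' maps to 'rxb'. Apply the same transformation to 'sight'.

Each pair mirrors across the alphabet (f↔u, a↔z, n↔m): positions sum to 25. Letters are reflected about the middle of the alphabet (position → 25−position): Atbash.
Applying it to sight: s↔h, i↔r, g↔t, h↔s, t↔g.

hrtsg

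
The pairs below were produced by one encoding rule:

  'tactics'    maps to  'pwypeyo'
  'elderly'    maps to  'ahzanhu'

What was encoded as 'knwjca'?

This is a Caesar cipher with shift 22.
Decoding knwjca: k−22=o, n−22=r, w−22=a, j−22=n, c−22=g, a−22=e.

orange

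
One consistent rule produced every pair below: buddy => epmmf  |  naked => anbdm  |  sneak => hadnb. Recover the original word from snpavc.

b(1)→e(4) and u(20)→p(15) fit y≡17x+13 (mod 26); the inverse of 17 mod 26 is 23. Each letter's alphabet position (a=0..z=25) is mapped through 17·x+13 mod 26 — an affine cipher.
Decoding snpavc: s(18)→23·(18−13)≡11=l; n(13)→23·(13−13)≡0=a; p(15)→23·(15−13)≡20=u; a(0)→23·(0−13)≡13=n; v(21)→23·(21−13)≡2=c; c(2)→23·(2−13)≡7=h (all mod 26).

launch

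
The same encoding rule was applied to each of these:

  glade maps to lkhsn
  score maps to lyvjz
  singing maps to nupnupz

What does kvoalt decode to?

method

The output letters match the input read backwards, each shifted +7: glade reversed is edalg. The word is reversed, then every letter is shifted forward by 7.
Undoing it on kvoalt: shift back: k−7=d, v−7=o, o−7=h, a−7=t, l−7=e, t−7=m → dohtem; then reverse → method.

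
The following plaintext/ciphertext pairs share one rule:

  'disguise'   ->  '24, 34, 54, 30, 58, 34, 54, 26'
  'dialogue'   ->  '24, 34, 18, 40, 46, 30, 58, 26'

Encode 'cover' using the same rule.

22, 46, 60, 26, 52

Each letter becomes 2×(its alphabet position, a=1..z=26) + 16.
For cover: c=3→22, o=15→46, v=22→60, e=5→26, r=18→52.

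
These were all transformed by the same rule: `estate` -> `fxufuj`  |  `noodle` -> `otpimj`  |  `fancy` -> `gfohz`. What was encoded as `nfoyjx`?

The shifts repeat in a cycle of length 2: positions 0,1,… shift by +1, +5, then the pattern repeats.
Reversing it on nfoyjx: n−1=m, f−5=a, o−1=n, y−5=t, j−1=i, x−5=s.

mantis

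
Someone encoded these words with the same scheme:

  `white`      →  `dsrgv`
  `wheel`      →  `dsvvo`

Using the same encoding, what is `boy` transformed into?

ylb

Each pair mirrors across the alphabet (w↔d, h↔s, i↔r): positions sum to 25. Letters are reflected about the middle of the alphabet (position → 25−position): Atbash.
On boy: b↔y, o↔l, y↔b.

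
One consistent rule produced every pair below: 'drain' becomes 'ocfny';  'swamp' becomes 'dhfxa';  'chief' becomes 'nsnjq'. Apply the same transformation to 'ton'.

The shift depends on letter class: consonant d→o is +11, but vowel a→f is +5. Vowels shift forward by 5 and consonants shift forward by 11.
On ton: t(cons)+11=e, o(vowel)+5=t, n(cons)+11=y.

ety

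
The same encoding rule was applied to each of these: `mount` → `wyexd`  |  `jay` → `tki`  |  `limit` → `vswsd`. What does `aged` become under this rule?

kqon

Compare letters: m→w is +10, o→y is +10, u→e is +10 — a constant shift. Each letter is shifted forward by 10 in the alphabet (a Caesar shift of +10).
On aged: a+10=k, g+10=q, e+10=o, d+10=n.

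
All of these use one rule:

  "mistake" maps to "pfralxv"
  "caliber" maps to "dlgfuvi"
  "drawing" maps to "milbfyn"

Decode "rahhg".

stool

m(12)→p(15) and i(8)→f(5) fit y≡9x+11 (mod 26); the inverse of 9 mod 26 is 3. Each letter's alphabet position (a=0..z=25) is mapped through 9·x+11 mod 26 — an affine cipher.
Undoing it on rahhg: r(17)→3·(17−11)≡18=s; a(0)→3·(0−11)≡19=t; h(7)→3·(7−11)≡14=o; h(7)→3·(7−11)≡14=o; g(6)→3·(6−11)≡11=l (all mod 26).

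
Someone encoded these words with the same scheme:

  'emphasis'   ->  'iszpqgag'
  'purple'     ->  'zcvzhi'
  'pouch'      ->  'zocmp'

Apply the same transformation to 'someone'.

This is an affine cipher: with a=0,…,z=25, each position x becomes (11x+16) mod 26.
On someone: s(18)→11·18+16≡6=g; o(14)→11·14+16≡14=o; m(12)→11·12+16≡18=s; e(4)→11·4+16≡8=i; o(14)→11·14+16≡14=o; n(13)→11·13+16≡3=d; e(4)→11·4+16≡8=i (all mod 26).

gosiodi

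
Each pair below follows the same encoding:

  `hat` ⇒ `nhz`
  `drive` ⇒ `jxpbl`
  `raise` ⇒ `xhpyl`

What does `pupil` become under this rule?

vbvpr

The shift depends on letter class: consonant h→n is +6, but vowel a→h is +7. Two shifts are in play — +7 for a/e/i/o/u, +6 for every other letter.
For pupil: p(cons)+6=v, u(vowel)+7=b, p(cons)+6=v, i(vowel)+7=p, l(cons)+6=r.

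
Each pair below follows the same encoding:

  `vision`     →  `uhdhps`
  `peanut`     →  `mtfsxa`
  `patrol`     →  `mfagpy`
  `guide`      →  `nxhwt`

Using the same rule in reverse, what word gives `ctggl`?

berry

v(21)→u(20) and i(8)→h(7) fit y≡23x+5 (mod 26); the inverse of 23 mod 26 is 17. Treating letters as 0–25, the rule is x ↦ 23x + 5 (mod 26).
Decoding ctggl: c(2)→17·(2−5)≡1=b; t(19)→17·(19−5)≡4=e; g(6)→17·(6−5)≡17=r; g(6)→17·(6−5)≡17=r; l(11)→17·(11−5)≡24=y (all mod 26).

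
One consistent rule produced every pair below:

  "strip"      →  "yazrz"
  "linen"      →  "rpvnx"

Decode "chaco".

Letter i (0-indexed) is shifted by i+6, so successive shifts are 6, 7, 8, ….
Decoding chaco: c−6=w, h−7=a, a−8=s, c−9=t, o−10=e.

waste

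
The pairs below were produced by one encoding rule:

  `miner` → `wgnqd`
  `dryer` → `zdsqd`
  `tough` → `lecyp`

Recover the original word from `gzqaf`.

This is an affine cipher: with a=0,…,z=25, each position x becomes (17x+0) mod 26.
Reversing it on gzqaf: g(6)→23·(6−0)≡8=i; z(25)→23·(25−0)≡3=d; q(16)→23·(16−0)≡4=e; a(0)→23·(0−0)≡0=a; f(5)→23·(5−0)≡11=l (all mod 26).

ideal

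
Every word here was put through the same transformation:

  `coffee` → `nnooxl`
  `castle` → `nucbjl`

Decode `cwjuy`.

plant

The output letters match the input read backwards, each shifted +9: coffee reversed is eeffoc. The word is reversed, then every letter is shifted forward by 9.
Reversing it on cwjuy: shift back: c−9=t, w−9=n, j−9=a, u−9=l, y−9=p → tnalp; then reverse → plant.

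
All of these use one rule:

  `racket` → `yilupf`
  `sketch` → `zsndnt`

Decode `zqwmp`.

since

In racket: r→y is +7, a→i is +8, c→l is +9, k→u is +10 — the shift increases by 1 each position. Letter i (0-indexed) is shifted by i+7, so successive shifts are 7, 8, 9, ….
Reversing it on zqwmp: z−7=s, q−8=i, w−9=n, m−10=c, p−11=e.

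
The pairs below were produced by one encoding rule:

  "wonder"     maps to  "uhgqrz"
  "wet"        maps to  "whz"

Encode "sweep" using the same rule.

shhzv

The output letters match the input read backwards, each shifted +3: wonder reversed is rednow. Read the word backwards and shift each letter +3.
On sweep: reverse → peews; then shift: p+3=s, e+3=h, e+3=h, w+3=z, s+3=v.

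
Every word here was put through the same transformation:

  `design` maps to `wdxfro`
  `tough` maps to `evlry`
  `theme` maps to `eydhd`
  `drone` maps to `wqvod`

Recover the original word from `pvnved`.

coyote

Treating letters as 0–25, the rule is x ↦ 7x + 1 (mod 26).
Decoding pvnved: p(15)→15·(15−1)≡2=c; v(21)→15·(21−1)≡14=o; n(13)→15·(13−1)≡24=y; v(21)→15·(21−1)≡14=o; e(4)→15·(4−1)≡19=t; d(3)→15·(3−1)≡4=e (all mod 26).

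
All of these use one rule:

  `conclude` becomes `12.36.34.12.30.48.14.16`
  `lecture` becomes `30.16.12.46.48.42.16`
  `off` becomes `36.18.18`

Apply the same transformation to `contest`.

12.36.34.46.16.44.46

Each letter becomes 2×(its alphabet position, a=1..z=26) + 6.
Applying it to contest: c=3→12, o=15→36, n=14→34, t=20→46, e=5→16, s=19→44, t=20→46.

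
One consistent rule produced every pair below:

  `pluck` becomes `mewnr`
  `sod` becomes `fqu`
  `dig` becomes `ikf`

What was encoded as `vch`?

fat

The output letters match the input read backwards, each shifted +2: pluck reversed is kculp. The word is reversed, then every letter is shifted forward by 2.
Undoing it on vch: shift back: v−2=t, c−2=a, h−2=f → taf; then reverse → fat.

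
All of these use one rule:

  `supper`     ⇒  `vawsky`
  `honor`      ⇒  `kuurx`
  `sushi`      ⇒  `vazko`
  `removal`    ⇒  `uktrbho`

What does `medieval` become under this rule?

The shifts repeat in a cycle of length 3: positions 0,1,… shift by +3, +6, +7, then the pattern repeats.
On medieval: m+3=p, e+6=k, d+7=k, i+3=l, e+6=k, v+7=c, a+3=d, l+6=r.

pkklkcdr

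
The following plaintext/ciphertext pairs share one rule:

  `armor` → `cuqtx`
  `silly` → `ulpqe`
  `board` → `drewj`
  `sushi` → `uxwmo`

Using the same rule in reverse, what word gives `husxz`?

In armor: a→c is +2, r→u is +3, m→q is +4, o→t is +5 — the shift increases by 1 each position. Letter i (0-indexed) is shifted by i+2, so successive shifts are 2, 3, 4, ….
Decoding husxz: h−2=f, u−3=r, s−4=o, x−5=s, z−6=t.

frost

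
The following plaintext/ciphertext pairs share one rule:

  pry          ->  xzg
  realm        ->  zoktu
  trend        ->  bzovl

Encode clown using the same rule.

The shift depends on letter class: consonant p→x is +8, but vowel e→o is +10. Vowels shift forward by 10 and consonants shift forward by 8.
On clown: c(cons)+8=k, l(cons)+8=t, o(vowel)+10=y, w(cons)+8=e, n(cons)+8=v.

ktyev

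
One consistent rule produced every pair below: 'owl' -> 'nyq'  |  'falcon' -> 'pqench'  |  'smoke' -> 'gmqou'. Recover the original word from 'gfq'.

The output letters match the input read backwards, each shifted +2: owl reversed is lwo. Two steps: reverse the string, then apply a Caesar shift of +2.
Decoding gfq: shift back: g−2=e, f−2=d, q−2=o → edo; then reverse → ode.

ode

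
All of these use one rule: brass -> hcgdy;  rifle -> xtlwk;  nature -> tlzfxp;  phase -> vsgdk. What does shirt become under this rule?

Shifts by position in brass: pos 0: b→h (+6), pos 1: r→c (+11), pos 2: a→g (+6), pos 3: s→d (+11) — repeating every 2. A repeating key of period 2 is used — shifts +6, +11 over and over.
For shirt: s+6=y, h+11=s, i+6=o, r+11=c, t+6=z.

ysocz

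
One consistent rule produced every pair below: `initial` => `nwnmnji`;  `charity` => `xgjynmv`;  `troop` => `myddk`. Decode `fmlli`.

steel

i(8)→n(13) and n(13)→w(22) fit y≡7x+9 (mod 26); the inverse of 7 mod 26 is 15. This is an affine cipher: with a=0,…,z=25, each position x becomes (7x+9) mod 26.
Reversing it on fmlli: f(5)→15·(5−9)≡18=s; m(12)→15·(12−9)≡19=t; l(11)→15·(11−9)≡4=e; l(11)→15·(11−9)≡4=e; i(8)→15·(8−9)≡11=l (all mod 26).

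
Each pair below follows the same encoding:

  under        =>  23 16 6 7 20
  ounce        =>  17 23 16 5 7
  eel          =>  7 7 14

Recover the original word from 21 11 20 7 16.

The number is (letter's place in the alphabet, a=1) + 2.
Decoding 21 11 20 7 16: 21→(21−2)÷1=19=s, 11→(11−2)÷1=9=i, 20→(20−2)÷1=18=r, 7→(7−2)÷1=5=e, 16→(16−2)÷1=14=n.

siren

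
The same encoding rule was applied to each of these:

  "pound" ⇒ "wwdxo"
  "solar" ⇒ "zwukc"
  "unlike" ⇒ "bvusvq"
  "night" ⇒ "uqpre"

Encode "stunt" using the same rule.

zbdxe

Each letter shifts forward by (position + 7), i.e. 7, 8, 9, … — the shift grows by one for each successive letter.
Applying it to stunt: s+7=z, t+8=b, u+9=d, n+10=x, t+11=e.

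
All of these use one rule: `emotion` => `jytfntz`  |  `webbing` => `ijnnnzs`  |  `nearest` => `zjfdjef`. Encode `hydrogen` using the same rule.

tkpdtsjz

The shift depends on letter class: consonant m→y is +12, but vowel e→j is +5. The rule splits by letter class: vowels +5, consonants +12.
For hydrogen: h(cons)+12=t, y(cons)+12=k, d(cons)+12=p, r(cons)+12=d, o(vowel)+5=t, g(cons)+12=s, e(vowel)+5=j, n(cons)+12=z.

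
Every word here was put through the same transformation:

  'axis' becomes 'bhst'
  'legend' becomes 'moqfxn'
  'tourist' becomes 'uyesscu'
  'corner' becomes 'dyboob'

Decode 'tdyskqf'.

Shifts by position in axis: pos 0: a→b (+1), pos 1: x→h (+10), pos 2: i→s (+10), pos 3: s→t (+1) — repeating every 3. It's a Vigenère-style cipher with numeric key [1,10,10]: position i shifts by key[i mod 3].
Reversing it on tdyskqf: t−1=s, d−10=t, y−10=o, s−1=r, k−10=a, q−10=g, f−1=e.

storage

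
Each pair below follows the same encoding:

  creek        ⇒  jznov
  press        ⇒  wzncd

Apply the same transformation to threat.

Letter i (0-indexed) is shifted by i+7, so successive shifts are 7, 8, 9, ….
Applying it to threat: t+7=a, h+8=p, r+9=a, e+10=o, a+11=l, t+12=f.

apaolf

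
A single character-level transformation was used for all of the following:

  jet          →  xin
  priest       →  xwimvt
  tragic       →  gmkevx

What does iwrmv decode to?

The output letters match the input read backwards, each shifted +4: jet reversed is tej. The word is reversed, then every letter is shifted forward by 4.
Decoding iwrmv: shift back: i−4=e, w−4=s, r−4=n, m−4=i, v−4=r → esnir; then reverse → rinse.

rinse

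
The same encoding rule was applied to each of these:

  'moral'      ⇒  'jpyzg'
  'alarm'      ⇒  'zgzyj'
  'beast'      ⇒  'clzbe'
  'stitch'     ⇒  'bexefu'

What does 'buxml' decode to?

shine

m(12)→j(9) and o(14)→p(15) fit y≡3x+25 (mod 26); the inverse of 3 mod 26 is 9. This is an affine cipher: with a=0,…,z=25, each position x becomes (3x+25) mod 26.
Reversing it on buxml: b(1)→9·(1−25)≡18=s; u(20)→9·(20−25)≡7=h; x(23)→9·(23−25)≡8=i; m(12)→9·(12−25)≡13=n; l(11)→9·(11−25)≡4=e (all mod 26).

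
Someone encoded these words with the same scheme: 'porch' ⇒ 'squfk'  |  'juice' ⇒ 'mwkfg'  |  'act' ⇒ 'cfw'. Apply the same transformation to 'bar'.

Vowels shift forward by 2 and consonants shift forward by 3.
On bar: b(cons)+3=e, a(vowel)+2=c, r(cons)+3=u.

ecu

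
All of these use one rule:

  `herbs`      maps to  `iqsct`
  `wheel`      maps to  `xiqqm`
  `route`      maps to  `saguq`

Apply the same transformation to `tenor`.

uqoas

Vowels shift forward by 12 and consonants shift forward by 1.
Applying it to tenor: t(cons)+1=u, e(vowel)+12=q, n(cons)+1=o, o(vowel)+12=a, r(cons)+1=s.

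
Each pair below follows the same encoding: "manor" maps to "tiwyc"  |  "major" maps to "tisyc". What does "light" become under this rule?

Each letter shifts forward by (position + 7), i.e. 7, 8, 9, … — the shift grows by one for each successive letter.
On light: l+7=s, i+8=q, g+9=p, h+10=r, t+11=e.

sqpre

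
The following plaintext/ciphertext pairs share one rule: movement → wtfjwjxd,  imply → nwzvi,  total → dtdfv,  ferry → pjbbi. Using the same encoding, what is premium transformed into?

zbjwnzw

The rule splits by letter class: vowels +5, consonants +10.
For premium: p(cons)+10=z, r(cons)+10=b, e(vowel)+5=j, m(cons)+10=w, i(vowel)+5=n, u(vowel)+5=z, m(cons)+10=w.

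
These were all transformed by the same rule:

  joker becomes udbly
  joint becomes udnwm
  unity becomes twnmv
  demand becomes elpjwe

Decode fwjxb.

snack

This is an affine cipher: with a=0,…,z=25, each position x becomes (7x+9) mod 26.
Reversing it on fwjxb: f(5)→15·(5−9)≡18=s; w(22)→15·(22−9)≡13=n; j(9)→15·(9−9)≡0=a; x(23)→15·(23−9)≡2=c; b(1)→15·(1−9)≡10=k (all mod 26).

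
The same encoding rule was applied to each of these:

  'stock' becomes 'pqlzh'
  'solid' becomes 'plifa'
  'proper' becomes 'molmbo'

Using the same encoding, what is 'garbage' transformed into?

dxoyxdb

Compare letters: s→p is +23, t→q is +23, o→l is +23 — a constant shift. Every letter moves 23 places later in the alphabet, wrapping around z→a.
For garbage: g+23=d, a+23=x, r+23=o, b+23=y, a+23=x, g+23=d, e+23=b.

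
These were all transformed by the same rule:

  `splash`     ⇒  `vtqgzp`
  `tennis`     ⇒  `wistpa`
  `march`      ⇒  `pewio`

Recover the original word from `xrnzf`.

In splash: s→v is +3, p→t is +4, l→q is +5, a→g is +6 — the shift increases by 1 each position. Letter i (0-indexed) is shifted by i+3, so successive shifts are 3, 4, 5, ….
Reversing it on xrnzf: x−3=u, r−4=n, n−5=i, z−6=t, f−7=y.

unity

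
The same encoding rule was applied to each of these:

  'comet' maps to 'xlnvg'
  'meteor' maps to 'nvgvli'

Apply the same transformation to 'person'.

kvihlm

Each pair mirrors across the alphabet (c↔x, o↔l, m↔n): positions sum to 25. Letters are reflected about the middle of the alphabet (position → 25−position): Atbash.
On person: p↔k, e↔v, r↔i, s↔h, o↔l, n↔m.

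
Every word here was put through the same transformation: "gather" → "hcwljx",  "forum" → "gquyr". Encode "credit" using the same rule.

Each letter shifts forward by (position + 1), i.e. 1, 2, 3, … — the shift grows by one for each successive letter.
Applying it to credit: c+1=d, r+2=t, e+3=h, d+4=h, i+5=n, t+6=z.

dthhnz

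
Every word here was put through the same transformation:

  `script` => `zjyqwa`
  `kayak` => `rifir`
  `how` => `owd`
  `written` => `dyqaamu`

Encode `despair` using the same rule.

kmzwiqy

The shift depends on letter class: consonant s→z is +7, but vowel i→q is +8. Vowels shift forward by 8 and consonants shift forward by 7.
For despair: d(cons)+7=k, e(vowel)+8=m, s(cons)+7=z, p(cons)+7=w, a(vowel)+8=i, i(vowel)+8=q, r(cons)+7=y.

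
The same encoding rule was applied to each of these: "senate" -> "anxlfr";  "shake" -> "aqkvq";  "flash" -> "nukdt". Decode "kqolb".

cheap

In senate: s→a is +8, e→n is +9, n→x is +10, a→l is +11 — the shift increases by 1 each position. The shift increases by 1 at each position, starting from +8: 8, 9, 10, ….
Reversing it on kqolb: k−8=c, q−9=h, o−10=e, l−11=a, b−12=p.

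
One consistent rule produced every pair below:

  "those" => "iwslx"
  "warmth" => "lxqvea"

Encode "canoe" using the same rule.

The output letters match the input read backwards, each shifted +4: those reversed is esoht. Read the word backwards and shift each letter +4.
On canoe: reverse → eonac; then shift: e+4=i, o+4=s, n+4=r, a+4=e, c+4=g.

isreg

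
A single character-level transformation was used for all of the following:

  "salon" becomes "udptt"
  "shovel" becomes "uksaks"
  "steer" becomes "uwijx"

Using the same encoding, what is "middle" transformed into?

olhirl

In salon: s→u is +2, a→d is +3, l→p is +4, o→t is +5 — the shift increases by 1 each position. Letter i (0-indexed) is shifted by i+2, so successive shifts are 2, 3, 4, ….
Applying it to middle: m+2=o, i+3=l, d+4=h, d+5=i, l+6=r, e+7=l.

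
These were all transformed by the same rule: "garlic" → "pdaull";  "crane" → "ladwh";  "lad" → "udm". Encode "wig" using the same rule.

flp

The shift depends on letter class: consonant g→p is +9, but vowel a→d is +3. Vowels shift forward by 3 and consonants shift forward by 9.
On wig: w(cons)+9=f, i(vowel)+3=l, g(cons)+9=p.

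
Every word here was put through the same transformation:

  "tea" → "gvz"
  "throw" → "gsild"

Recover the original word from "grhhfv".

tissue

Each pair mirrors across the alphabet (t↔g, e↔v, a↔z): positions sum to 25. This is the alphabet-reversal cipher (Atbash): a becomes z, b becomes y, etc.
Undoing it on grhhfv: g↔t, r↔i, h↔s, h↔s, f↔u, v↔e.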